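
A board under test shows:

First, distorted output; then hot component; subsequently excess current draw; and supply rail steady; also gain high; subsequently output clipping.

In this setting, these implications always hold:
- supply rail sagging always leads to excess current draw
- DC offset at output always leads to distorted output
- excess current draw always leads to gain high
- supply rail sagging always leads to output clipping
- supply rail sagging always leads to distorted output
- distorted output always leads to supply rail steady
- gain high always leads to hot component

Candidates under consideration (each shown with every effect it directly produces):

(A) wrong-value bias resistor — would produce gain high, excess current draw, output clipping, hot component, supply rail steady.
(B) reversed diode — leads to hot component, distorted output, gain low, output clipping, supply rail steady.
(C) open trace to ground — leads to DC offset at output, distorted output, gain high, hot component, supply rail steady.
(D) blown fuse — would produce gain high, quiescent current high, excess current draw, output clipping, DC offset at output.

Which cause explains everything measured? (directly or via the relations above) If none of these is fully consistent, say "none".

D

Testing each hypothesis:
(A) wrong-value bias resistor — distorted output -; hot component +; excess current draw +; supply rail steady +; gain high +; output clipping +
(B) reversed diode — fails on excess current draw, gain high (predicts gain low, not gain high)
(C) open trace to ground — distorted output +; hot component +; excess current draw -; supply rail steady +; gain high +; output clipping -
(D) blown fuse — accounts for every observation (distorted output through DC offset at output → distorted output)
(D) alone accounts for all the evidence.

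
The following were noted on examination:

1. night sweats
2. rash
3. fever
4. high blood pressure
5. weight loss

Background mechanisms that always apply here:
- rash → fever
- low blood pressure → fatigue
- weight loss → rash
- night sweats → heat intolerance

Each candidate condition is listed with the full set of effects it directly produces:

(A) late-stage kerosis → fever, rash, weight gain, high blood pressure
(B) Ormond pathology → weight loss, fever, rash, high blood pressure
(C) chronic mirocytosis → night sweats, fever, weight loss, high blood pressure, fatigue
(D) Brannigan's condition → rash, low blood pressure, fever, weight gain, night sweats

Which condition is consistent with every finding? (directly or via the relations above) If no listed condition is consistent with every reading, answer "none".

Per-candidate check:
(A) late-stage kerosis — fails on night sweats, weight loss (predicts weight gain, not weight loss)
(B) Ormond pathology — night sweats -; rash +; fever +; high blood pressure +; weight loss +
(C) chronic mirocytosis — night sweats +; rash + (via weight loss → rash); fever +; high blood pressure +; weight loss +
(D) Brannigan's condition — night sweats +; rash +; fever +; high blood pressure -; weight loss -
(C) alone accounts for all the evidence.

C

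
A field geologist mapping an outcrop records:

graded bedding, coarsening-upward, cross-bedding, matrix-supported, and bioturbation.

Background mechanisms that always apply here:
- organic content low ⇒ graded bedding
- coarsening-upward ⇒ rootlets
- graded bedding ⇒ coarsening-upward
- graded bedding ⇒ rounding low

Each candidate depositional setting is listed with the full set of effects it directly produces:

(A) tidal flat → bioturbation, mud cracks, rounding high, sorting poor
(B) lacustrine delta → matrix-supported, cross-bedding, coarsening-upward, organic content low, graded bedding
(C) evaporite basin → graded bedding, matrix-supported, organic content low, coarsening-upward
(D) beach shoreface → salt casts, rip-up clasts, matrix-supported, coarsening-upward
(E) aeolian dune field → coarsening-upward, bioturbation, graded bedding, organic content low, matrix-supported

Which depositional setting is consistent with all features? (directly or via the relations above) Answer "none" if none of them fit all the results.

none

Testing each hypothesis:
(A) tidal flat — graded bedding ✗; coarsening-upward ✗; cross-bedding ✗; matrix-supported ✗; bioturbation ✓
(B) lacustrine delta — graded bedding ✓; coarsening-upward ✓; cross-bedding ✓; matrix-supported ✓; bioturbation ✗
(C) evaporite basin — does not account for cross-bedding, bioturbation
(D) beach shoreface — graded bedding ✗; coarsening-upward ✓; cross-bedding ✗; matrix-supported ✓; bioturbation ✗
(E) aeolian dune field — graded bedding ✓; coarsening-upward ✓; cross-bedding ✗; matrix-supported ✓; bioturbation ✓
No candidate is consistent with all observations.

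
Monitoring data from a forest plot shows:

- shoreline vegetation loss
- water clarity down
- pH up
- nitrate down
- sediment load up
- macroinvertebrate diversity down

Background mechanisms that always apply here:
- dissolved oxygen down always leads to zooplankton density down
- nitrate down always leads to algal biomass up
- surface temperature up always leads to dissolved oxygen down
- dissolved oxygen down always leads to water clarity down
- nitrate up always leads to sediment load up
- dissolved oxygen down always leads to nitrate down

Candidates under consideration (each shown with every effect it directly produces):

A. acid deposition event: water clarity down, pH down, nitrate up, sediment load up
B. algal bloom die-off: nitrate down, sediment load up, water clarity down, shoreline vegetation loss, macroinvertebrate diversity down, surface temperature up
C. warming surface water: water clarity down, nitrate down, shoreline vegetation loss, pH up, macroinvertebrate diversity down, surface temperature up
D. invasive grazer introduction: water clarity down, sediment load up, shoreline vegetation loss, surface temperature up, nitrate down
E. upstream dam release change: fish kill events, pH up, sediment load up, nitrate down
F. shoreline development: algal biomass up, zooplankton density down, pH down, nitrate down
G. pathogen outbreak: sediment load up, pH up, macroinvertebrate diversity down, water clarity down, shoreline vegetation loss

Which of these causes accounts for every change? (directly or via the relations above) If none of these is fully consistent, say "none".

For each candidate, compare predicted effects to what was observed:
(A) acid deposition event — fails on shoreline vegetation loss, pH up, nitrate down, macroinvertebrate diversity down (predicts pH down, not pH up; predicts nitrate up, not nitrate down)
(B) algal bloom die-off — does not account for pH up
(C) warming surface water — does not account for sediment load up
(D) invasive grazer introduction — does not account for pH up, macroinvertebrate diversity down
(E) upstream dam release change — shoreline vegetation loss miss; water clarity down miss; pH up match; nitrate down match; sediment load up match; macroinvertebrate diversity down miss
(F) shoreline development — shoreline vegetation loss miss; water clarity down miss; pH up miss; nitrate down match; sediment load up miss; macroinvertebrate diversity down miss
(G) pathogen outbreak — shoreline vegetation loss match; water clarity down match; pH up match; nitrate down miss; sediment load up match; macroinvertebrate diversity down match
None of the listed candidates fits everything.

none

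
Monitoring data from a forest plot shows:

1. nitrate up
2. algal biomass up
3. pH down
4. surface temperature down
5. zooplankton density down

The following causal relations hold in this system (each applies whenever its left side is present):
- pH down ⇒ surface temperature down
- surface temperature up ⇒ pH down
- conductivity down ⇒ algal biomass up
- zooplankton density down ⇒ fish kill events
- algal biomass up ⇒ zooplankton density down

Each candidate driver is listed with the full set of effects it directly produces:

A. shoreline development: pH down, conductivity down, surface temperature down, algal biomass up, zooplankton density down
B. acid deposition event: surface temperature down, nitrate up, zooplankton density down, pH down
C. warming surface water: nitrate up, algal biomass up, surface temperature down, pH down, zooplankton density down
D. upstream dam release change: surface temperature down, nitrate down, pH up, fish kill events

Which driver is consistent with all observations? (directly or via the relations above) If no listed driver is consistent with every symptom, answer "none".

C

Testing each hypothesis:
(A) shoreline development — does not account for nitrate up
(B) acid deposition event — nitrate up yes; algal biomass up NO; pH down yes; surface temperature down yes; zooplankton density down yes
(C) warming surface water — nitrate up yes; algal biomass up yes; pH down yes; surface temperature down yes; zooplankton density down yes
(D) upstream dam release change — fails on nitrate up, algal biomass up, pH down, zooplankton density down (predicts nitrate down, not nitrate up; predicts pH up, not pH down)
(C) is the only candidate with no mismatches.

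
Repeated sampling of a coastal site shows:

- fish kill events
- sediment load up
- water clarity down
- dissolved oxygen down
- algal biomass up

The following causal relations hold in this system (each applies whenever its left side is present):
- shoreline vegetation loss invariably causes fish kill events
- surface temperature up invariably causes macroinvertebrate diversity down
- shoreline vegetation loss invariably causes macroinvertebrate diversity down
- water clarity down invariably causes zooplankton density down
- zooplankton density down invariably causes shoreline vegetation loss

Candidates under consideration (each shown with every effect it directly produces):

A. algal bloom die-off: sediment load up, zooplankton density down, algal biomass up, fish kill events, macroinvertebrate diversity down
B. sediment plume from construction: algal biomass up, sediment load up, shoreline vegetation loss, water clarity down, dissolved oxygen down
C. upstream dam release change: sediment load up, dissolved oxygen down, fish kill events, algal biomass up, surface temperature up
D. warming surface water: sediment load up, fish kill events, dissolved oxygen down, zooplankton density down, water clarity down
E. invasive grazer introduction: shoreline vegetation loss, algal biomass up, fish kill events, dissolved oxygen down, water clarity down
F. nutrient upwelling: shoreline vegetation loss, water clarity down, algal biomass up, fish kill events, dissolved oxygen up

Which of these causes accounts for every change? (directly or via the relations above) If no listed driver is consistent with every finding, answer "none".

B

Checking each candidate against the observations:
(A) algal bloom die-off — fish kill events match; sediment load up match; water clarity down miss; dissolved oxygen down miss; algal biomass up match
(B) sediment plume from construction — accounts for every observation (fish kill events via shoreline vegetation loss → fish kill events)
(C) upstream dam release change — does not account for water clarity down
(D) warming surface water — does not account for algal biomass up
(E) invasive grazer introduction — does not account for sediment load up
(F) nutrient upwelling — fish kill events match; sediment load up miss; water clarity down match; dissolved oxygen down miss; algal biomass up match
(B) is the only candidate with no mismatches.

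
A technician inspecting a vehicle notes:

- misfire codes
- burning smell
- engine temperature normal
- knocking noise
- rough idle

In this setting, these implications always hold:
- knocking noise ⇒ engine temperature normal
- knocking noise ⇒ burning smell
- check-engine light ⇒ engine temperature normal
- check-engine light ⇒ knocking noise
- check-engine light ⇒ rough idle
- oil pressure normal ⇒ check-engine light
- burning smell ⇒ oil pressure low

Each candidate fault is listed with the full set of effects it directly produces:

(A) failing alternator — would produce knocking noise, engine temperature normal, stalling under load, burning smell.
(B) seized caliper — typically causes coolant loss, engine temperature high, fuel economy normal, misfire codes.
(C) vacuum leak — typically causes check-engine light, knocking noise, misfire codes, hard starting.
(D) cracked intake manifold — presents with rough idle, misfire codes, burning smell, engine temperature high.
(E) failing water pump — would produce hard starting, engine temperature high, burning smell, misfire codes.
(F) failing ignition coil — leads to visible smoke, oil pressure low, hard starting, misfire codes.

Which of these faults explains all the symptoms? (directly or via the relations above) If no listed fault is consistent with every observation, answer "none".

C

Checking each candidate against the observations:
(A) failing alternator — misfire codes miss; burning smell match; engine temperature normal match; knocking noise match; rough idle miss
(B) seized caliper — misfire codes match; burning smell miss; engine temperature normal miss; knocking noise miss; rough idle miss
(C) vacuum leak — misfire codes match; burning smell match (by knocking noise → burning smell); engine temperature normal match (by knocking noise → engine temperature normal); knocking noise match; rough idle match (by check-engine light → rough idle)
(D) cracked intake manifold — misfire codes match; burning smell match; engine temperature normal miss; knocking noise miss; rough idle match
(E) failing water pump — misfire codes match; burning smell match; engine temperature normal miss; knocking noise miss; rough idle miss
(F) failing ignition coil — does not account for burning smell, engine temperature normal, knocking noise, rough idle
(C) is the only candidate with no mismatches.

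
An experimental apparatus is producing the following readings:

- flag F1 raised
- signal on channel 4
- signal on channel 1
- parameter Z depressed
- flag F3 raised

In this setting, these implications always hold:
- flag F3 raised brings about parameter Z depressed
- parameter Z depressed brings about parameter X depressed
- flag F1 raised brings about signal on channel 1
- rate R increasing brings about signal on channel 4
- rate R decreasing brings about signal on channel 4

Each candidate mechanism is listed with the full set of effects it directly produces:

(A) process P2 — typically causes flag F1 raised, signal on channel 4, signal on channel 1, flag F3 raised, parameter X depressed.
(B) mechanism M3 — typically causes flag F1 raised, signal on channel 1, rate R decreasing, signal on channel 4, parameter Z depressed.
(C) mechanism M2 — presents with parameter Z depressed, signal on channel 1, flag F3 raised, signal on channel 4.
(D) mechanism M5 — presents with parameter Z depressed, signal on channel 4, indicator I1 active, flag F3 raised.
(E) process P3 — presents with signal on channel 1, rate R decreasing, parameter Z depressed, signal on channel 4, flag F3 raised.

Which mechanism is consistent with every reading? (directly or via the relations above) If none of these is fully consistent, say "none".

A

Testing each hypothesis:
(A) process P2 — flag F1 raised +; signal on channel 4 +; signal on channel 1 +; parameter Z depressed + (via flag F3 raised → parameter Z depressed); flag F3 raised +
(B) mechanism M3 — flag F1 raised +; signal on channel 4 +; signal on channel 1 +; parameter Z depressed +; flag F3 raised -
(C) mechanism M2 — does not account for flag F1 raised
(D) mechanism M5 — flag F1 raised -; signal on channel 4 +; signal on channel 1 -; parameter Z depressed +; flag F3 raised +
(E) process P3 — flag F1 raised -; signal on channel 4 +; signal on channel 1 +; parameter Z depressed +; flag F3 raised +
Only (A) is consistent with every observation.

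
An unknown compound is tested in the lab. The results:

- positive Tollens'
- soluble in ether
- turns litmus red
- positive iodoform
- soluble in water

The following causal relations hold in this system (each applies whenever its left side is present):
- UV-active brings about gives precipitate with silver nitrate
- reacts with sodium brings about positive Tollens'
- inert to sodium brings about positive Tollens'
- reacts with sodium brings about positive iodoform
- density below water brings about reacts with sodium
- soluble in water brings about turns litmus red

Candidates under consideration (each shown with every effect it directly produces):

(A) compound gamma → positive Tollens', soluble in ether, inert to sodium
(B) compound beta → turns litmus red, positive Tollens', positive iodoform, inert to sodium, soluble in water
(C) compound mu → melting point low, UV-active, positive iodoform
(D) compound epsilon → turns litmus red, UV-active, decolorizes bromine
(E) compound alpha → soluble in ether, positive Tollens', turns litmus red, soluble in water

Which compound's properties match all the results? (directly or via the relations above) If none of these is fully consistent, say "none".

Per-candidate check:
(A) compound gamma — positive Tollens' yes; soluble in ether yes; turns litmus red NO; positive iodoform NO; soluble in water NO
(B) compound beta — does not account for soluble in ether
(C) compound mu — does not account for positive Tollens', soluble in ether, turns litmus red, soluble in water
(D) compound epsilon — positive Tollens' NO; soluble in ether NO; turns litmus red yes; positive iodoform NO; soluble in water NO
(E) compound alpha — does not account for positive iodoform
None of the listed candidates fits everything.

none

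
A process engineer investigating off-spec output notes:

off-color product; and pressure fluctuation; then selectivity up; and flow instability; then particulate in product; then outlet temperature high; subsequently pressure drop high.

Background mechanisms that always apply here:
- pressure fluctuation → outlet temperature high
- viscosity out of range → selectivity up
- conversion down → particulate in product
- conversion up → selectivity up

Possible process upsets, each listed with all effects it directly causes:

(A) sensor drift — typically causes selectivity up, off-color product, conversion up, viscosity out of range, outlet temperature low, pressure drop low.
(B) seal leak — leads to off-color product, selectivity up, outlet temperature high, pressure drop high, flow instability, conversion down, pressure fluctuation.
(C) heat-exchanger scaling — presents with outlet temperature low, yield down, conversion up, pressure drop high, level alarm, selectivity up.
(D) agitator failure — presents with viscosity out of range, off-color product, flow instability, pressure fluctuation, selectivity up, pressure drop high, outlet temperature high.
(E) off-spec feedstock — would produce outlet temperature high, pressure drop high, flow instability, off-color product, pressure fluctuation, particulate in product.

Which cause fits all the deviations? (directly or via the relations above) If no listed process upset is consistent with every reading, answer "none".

B

For each candidate, compare predicted effects to what was observed:
(A) sensor drift — off-color product match; pressure fluctuation miss; selectivity up match; flow instability miss; particulate in product miss; outlet temperature high miss; pressure drop high miss
(B) seal leak — off-color product match; pressure fluctuation match; selectivity up match; flow instability match; particulate in product match (by conversion down → particulate in product); outlet temperature high match; pressure drop high match
(C) heat-exchanger scaling — off-color product miss; pressure fluctuation miss; selectivity up match; flow instability miss; particulate in product miss; outlet temperature high miss; pressure drop high match
(D) agitator failure — off-color product match; pressure fluctuation match; selectivity up match; flow instability match; particulate in product miss; outlet temperature high match; pressure drop high match
(E) off-spec feedstock — does not account for selectivity up
Only (B) is consistent with every observation.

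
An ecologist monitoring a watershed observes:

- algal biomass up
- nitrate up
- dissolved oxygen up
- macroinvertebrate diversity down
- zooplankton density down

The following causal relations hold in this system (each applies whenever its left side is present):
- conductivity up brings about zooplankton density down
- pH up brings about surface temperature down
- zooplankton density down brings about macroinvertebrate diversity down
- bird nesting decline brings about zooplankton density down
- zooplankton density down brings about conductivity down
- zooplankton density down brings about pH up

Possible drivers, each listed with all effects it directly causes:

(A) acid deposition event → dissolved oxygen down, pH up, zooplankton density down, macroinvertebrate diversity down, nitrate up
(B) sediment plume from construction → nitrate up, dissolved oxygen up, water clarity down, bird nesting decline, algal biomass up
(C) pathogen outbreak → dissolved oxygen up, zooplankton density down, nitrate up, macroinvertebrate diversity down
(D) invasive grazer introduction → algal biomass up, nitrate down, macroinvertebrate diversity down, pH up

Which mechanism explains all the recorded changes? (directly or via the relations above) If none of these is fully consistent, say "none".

Per-candidate check:
(A) acid deposition event — fails on algal biomass up, dissolved oxygen up (predicts dissolved oxygen down, not dissolved oxygen up)
(B) sediment plume from construction — accounts for every observation (macroinvertebrate diversity down by bird nesting decline → zooplankton density down → macroinvertebrate diversity down)
(C) pathogen outbreak — algal biomass up ✗; nitrate up ✓; dissolved oxygen up ✓; macroinvertebrate diversity down ✓; zooplankton density down ✓
(D) invasive grazer introduction — fails on nitrate up, dissolved oxygen up, zooplankton density down (predicts nitrate down, not nitrate up)
(B) alone accounts for all the evidence.

B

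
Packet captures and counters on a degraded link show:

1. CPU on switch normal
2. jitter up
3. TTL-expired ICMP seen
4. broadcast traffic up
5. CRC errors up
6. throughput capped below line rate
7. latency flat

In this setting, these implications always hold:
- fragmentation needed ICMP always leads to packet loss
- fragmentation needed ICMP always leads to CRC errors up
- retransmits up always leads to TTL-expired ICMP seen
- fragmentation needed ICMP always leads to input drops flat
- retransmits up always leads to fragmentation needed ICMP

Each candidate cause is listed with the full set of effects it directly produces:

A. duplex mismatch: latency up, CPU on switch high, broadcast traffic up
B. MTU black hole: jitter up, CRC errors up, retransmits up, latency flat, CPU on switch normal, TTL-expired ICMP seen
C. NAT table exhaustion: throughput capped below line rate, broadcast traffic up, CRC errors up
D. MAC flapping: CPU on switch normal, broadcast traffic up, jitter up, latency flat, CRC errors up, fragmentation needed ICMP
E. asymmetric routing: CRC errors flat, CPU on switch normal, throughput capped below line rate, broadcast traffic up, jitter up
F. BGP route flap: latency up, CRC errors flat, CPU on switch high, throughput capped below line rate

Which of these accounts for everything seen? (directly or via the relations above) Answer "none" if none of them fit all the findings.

Checking each candidate against the observations:
(A) duplex mismatch — fails on CPU on switch normal, jitter up, TTL-expired ICMP seen, CRC errors up, throughput capped below line rate, latency flat (predicts CPU on switch high, not CPU on switch normal; predicts latency up, not latency flat)
(B) MTU black hole — CPU on switch normal +; jitter up +; TTL-expired ICMP seen +; broadcast traffic up -; CRC errors up +; throughput capped below line rate -; latency flat +
(C) NAT table exhaustion — CPU on switch normal -; jitter up -; TTL-expired ICMP seen -; broadcast traffic up +; CRC errors up +; throughput capped below line rate +; latency flat -
(D) MAC flapping — CPU on switch normal +; jitter up +; TTL-expired ICMP seen -; broadcast traffic up +; CRC errors up +; throughput capped below line rate -; latency flat +
(E) asymmetric routing — fails on TTL-expired ICMP seen, CRC errors up, latency flat (predicts CRC errors flat, not CRC errors up)
(F) BGP route flap — CPU on switch normal -; jitter up -; TTL-expired ICMP seen -; broadcast traffic up -; CRC errors up -; throughput capped below line rate +; latency flat -
None of the listed candidates fits everything.

none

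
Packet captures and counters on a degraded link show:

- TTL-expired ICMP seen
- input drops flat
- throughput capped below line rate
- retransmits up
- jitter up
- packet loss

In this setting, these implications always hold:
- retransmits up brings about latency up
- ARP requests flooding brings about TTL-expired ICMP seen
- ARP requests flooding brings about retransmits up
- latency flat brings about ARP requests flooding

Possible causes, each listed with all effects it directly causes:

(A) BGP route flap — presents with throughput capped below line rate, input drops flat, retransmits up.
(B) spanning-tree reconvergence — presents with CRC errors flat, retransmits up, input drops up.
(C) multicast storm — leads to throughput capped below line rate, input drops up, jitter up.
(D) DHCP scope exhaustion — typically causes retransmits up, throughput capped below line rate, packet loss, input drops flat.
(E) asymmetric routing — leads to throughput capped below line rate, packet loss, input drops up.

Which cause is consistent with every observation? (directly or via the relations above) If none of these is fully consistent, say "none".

none

Per-candidate check:
(A) BGP route flap — TTL-expired ICMP seen miss; input drops flat match; throughput capped below line rate match; retransmits up match; jitter up miss; packet loss miss
(B) spanning-tree reconvergence — fails on TTL-expired ICMP seen, input drops flat, throughput capped below line rate, jitter up, packet loss (predicts input drops up, not input drops flat)
(C) multicast storm — TTL-expired ICMP seen miss; input drops flat miss; throughput capped below line rate match; retransmits up miss; jitter up match; packet loss miss
(D) DHCP scope exhaustion — TTL-expired ICMP seen miss; input drops flat match; throughput capped below line rate match; retransmits up match; jitter up miss; packet loss match
(E) asymmetric routing — TTL-expired ICMP seen miss; input drops flat miss; throughput capped below line rate match; retransmits up miss; jitter up miss; packet loss match
None of the listed candidates fits everything.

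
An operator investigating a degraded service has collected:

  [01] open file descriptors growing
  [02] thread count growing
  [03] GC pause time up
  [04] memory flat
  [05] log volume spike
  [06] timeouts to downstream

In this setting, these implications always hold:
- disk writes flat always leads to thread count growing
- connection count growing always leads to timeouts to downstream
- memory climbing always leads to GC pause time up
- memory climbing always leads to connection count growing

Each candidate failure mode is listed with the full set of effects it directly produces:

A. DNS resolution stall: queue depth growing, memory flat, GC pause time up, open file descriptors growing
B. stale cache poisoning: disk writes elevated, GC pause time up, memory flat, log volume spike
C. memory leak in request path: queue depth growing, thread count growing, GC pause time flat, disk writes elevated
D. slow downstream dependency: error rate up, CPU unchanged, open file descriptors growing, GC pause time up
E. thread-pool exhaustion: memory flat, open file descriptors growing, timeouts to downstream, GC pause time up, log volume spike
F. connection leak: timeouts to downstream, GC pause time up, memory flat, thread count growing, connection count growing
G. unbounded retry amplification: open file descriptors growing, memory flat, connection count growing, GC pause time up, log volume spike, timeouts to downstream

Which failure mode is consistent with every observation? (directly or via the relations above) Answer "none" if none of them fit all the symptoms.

Testing each hypothesis:
(A) DNS resolution stall — open file descriptors growing ✓; thread count growing ✗; GC pause time up ✓; memory flat ✓; log volume spike ✗; timeouts to downstream ✗
(B) stale cache poisoning — open file descriptors growing ✗; thread count growing ✗; GC pause time up ✓; memory flat ✓; log volume spike ✓; timeouts to downstream ✗
(C) memory leak in request path — fails on open file descriptors growing, GC pause time up, memory flat, log volume spike, timeouts to downstream (predicts GC pause time flat, not GC pause time up)
(D) slow downstream dependency — open file descriptors growing ✓; thread count growing ✗; GC pause time up ✓; memory flat ✗; log volume spike ✗; timeouts to downstream ✗
(E) thread-pool exhaustion — does not account for thread count growing
(F) connection leak — does not account for open file descriptors growing, log volume spike
(G) unbounded retry amplification — does not account for thread count growing
Every candidate fails on at least one observation.

none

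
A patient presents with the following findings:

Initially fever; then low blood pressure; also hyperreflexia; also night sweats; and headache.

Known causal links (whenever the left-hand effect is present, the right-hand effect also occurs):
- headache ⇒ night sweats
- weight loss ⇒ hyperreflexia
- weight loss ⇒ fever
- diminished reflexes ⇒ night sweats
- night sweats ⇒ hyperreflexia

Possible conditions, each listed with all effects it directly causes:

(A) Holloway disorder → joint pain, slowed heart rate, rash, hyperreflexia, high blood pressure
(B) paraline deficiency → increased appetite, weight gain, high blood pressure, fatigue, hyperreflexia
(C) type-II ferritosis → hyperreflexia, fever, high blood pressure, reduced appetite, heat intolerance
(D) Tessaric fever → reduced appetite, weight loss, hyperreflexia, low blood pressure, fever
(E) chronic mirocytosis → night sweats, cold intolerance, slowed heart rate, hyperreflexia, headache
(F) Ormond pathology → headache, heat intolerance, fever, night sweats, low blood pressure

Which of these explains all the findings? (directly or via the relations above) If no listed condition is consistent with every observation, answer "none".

F

Testing each hypothesis:
(A) Holloway disorder — fails on fever, low blood pressure, night sweats, headache (predicts high blood pressure, not low blood pressure)
(B) paraline deficiency — fails on fever, low blood pressure, night sweats, headache (predicts high blood pressure, not low blood pressure)
(C) type-II ferritosis — fever yes; low blood pressure NO; hyperreflexia yes; night sweats NO; headache NO
(D) Tessaric fever — fever yes; low blood pressure yes; hyperreflexia yes; night sweats NO; headache NO
(E) chronic mirocytosis — does not account for fever, low blood pressure
(F) Ormond pathology — fever yes; low blood pressure yes; hyperreflexia yes (by night sweats → hyperreflexia); night sweats yes; headache yes
(F) is the only candidate with no mismatches.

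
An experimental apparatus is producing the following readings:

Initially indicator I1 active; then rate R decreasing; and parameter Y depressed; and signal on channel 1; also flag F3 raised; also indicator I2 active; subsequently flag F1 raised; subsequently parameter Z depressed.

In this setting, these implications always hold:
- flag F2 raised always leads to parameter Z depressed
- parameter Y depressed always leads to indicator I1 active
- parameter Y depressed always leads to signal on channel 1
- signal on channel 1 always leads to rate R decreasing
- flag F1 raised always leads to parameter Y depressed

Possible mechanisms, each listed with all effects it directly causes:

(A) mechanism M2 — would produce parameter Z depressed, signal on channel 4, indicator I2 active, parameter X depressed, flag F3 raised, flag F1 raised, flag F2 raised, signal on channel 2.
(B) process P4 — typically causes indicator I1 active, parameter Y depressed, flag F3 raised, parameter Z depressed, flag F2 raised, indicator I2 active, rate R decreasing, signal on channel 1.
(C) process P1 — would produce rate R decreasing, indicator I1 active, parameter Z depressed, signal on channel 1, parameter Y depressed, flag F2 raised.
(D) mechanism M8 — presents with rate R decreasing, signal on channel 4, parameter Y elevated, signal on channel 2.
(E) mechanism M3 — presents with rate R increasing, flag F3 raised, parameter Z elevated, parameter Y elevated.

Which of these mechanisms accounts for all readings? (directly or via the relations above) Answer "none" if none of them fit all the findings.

For each candidate, compare predicted effects to what was observed:
(A) mechanism M2 — indicator I1 active ✓ (through flag F1 raised → parameter Y depressed → indicator I1 active); rate R decreasing ✓ (through flag F1 raised → parameter Y depressed → signal on channel 1 → rate R decreasing); parameter Y depressed ✓ (through flag F1 raised → parameter Y depressed); signal on channel 1 ✓ (through flag F1 raised → parameter Y depressed → signal on channel 1); flag F3 raised ✓; indicator I2 active ✓; flag F1 raised ✓; parameter Z depressed ✓
(B) process P4 — does not account for flag F1 raised
(C) process P1 — indicator I1 active ✓; rate R decreasing ✓; parameter Y depressed ✓; signal on channel 1 ✓; flag F3 raised ✗; indicator I2 active ✗; flag F1 raised ✗; parameter Z depressed ✓
(D) mechanism M8 — fails on indicator I1 active, parameter Y depressed, signal on channel 1, flag F3 raised, indicator I2 active, flag F1 raised, parameter Z depressed (predicts parameter Y elevated, not parameter Y depressed)
(E) mechanism M3 — indicator I1 active ✗; rate R decreasing ✗; parameter Y depressed ✗; signal on channel 1 ✗; flag F3 raised ✓; indicator I2 active ✗; flag F1 raised ✗; parameter Z depressed ✗
Only (A) is consistent with every observation.

A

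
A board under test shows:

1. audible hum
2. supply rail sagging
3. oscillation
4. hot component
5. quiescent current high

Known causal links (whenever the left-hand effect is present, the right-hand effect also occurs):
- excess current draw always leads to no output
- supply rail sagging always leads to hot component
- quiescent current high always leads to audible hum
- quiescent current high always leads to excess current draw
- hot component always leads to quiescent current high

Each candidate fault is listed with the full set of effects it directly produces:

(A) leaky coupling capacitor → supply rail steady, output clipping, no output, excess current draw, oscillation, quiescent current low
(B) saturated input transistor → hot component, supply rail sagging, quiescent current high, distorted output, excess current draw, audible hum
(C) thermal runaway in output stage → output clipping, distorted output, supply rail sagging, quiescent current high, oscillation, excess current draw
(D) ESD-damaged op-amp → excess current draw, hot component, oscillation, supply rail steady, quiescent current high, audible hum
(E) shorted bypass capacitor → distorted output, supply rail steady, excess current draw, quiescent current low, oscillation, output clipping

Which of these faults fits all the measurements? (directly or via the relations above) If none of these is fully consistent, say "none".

Checking each candidate against the observations:
(A) leaky coupling capacitor — fails on audible hum, supply rail sagging, hot component, quiescent current high (predicts supply rail steady, not supply rail sagging; predicts quiescent current low, not quiescent current high)
(B) saturated input transistor — does not account for oscillation
(C) thermal runaway in output stage — audible hum yes (through quiescent current high → audible hum); supply rail sagging yes; oscillation yes; hot component yes (through supply rail sagging → hot component); quiescent current high yes
(D) ESD-damaged op-amp — audible hum yes; supply rail sagging NO; oscillation yes; hot component yes; quiescent current high yes
(E) shorted bypass capacitor — audible hum NO; supply rail sagging NO; oscillation yes; hot component NO; quiescent current high NO
(C) is the only candidate with no mismatches.

C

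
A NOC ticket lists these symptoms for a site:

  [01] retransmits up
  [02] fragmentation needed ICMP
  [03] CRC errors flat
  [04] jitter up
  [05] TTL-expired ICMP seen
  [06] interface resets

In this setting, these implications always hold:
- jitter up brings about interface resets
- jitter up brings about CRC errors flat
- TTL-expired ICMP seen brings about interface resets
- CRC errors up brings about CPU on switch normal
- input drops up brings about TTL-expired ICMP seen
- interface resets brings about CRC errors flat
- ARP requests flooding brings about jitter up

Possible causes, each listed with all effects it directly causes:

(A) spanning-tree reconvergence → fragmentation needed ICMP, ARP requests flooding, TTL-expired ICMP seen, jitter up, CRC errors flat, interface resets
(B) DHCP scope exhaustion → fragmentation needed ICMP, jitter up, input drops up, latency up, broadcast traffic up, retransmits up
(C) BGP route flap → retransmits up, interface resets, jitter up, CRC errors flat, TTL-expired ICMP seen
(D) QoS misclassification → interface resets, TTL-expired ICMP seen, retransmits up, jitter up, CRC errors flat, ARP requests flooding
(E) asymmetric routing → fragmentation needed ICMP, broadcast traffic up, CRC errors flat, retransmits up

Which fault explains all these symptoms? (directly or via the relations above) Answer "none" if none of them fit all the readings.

Testing each hypothesis:
(A) spanning-tree reconvergence — retransmits up NO; fragmentation needed ICMP yes; CRC errors flat yes; jitter up yes; TTL-expired ICMP seen yes; interface resets yes
(B) DHCP scope exhaustion — accounts for every observation (CRC errors flat through jitter up → CRC errors flat)
(C) BGP route flap — retransmits up yes; fragmentation needed ICMP NO; CRC errors flat yes; jitter up yes; TTL-expired ICMP seen yes; interface resets yes
(D) QoS misclassification — retransmits up yes; fragmentation needed ICMP NO; CRC errors flat yes; jitter up yes; TTL-expired ICMP seen yes; interface resets yes
(E) asymmetric routing — retransmits up yes; fragmentation needed ICMP yes; CRC errors flat yes; jitter up NO; TTL-expired ICMP seen NO; interface resets NO
(B) alone accounts for all the evidence.

B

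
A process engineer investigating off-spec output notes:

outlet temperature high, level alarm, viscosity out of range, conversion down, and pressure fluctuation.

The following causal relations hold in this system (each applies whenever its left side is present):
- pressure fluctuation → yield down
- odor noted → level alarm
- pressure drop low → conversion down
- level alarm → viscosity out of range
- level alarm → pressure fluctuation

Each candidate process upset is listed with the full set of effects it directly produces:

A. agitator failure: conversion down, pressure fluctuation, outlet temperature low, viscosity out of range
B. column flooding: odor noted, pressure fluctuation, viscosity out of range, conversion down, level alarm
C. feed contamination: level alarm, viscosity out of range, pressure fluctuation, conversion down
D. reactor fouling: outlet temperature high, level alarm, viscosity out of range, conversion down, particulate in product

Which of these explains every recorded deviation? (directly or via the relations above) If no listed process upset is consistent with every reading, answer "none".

D

For each candidate, compare predicted effects to what was observed:
(A) agitator failure — outlet temperature high -; level alarm -; viscosity out of range +; conversion down +; pressure fluctuation +
(B) column flooding — outlet temperature high -; level alarm +; viscosity out of range +; conversion down +; pressure fluctuation +
(C) feed contamination — outlet temperature high -; level alarm +; viscosity out of range +; conversion down +; pressure fluctuation +
(D) reactor fouling — accounts for every observation (pressure fluctuation through level alarm → pressure fluctuation)
(D) is the only candidate with no mismatches.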